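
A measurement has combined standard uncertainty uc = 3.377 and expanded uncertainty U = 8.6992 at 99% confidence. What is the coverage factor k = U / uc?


k = U / uc
k = 8.6992 / 3.377
k = 2.576

2.576


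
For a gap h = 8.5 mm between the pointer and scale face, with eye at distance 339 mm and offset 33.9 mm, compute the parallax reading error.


error = h * offset / d
= 8.5 * 33.9 / 339
= 0.8500

0.8500


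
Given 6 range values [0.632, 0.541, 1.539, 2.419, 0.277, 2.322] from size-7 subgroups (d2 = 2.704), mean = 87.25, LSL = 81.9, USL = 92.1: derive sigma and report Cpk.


R_bar = (0.632 + 0.541 + 1.539 + 2.419 + 0.277 + 2.322) / 6 = 1.2883333
sigma = R_bar / d2 = 1.2883333 / 2.704 = 0.47645462
Cp = (USL - LSL)/(6*sigma) = (92.1 - 81.9)/(6*0.47645462) = 3.5680
Cpu = (92.1 - 87.25)/(3*0.47645462) = 3.3931
Cpl = (87.25 - 81.9)/(3*0.47645462) = 3.7429
Cpk = min(Cpu, Cpl) = 3.3931

3.3931


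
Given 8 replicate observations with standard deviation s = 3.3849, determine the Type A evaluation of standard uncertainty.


u_A = s / sqrt(n)
u_A = 3.3849 / sqrt(8)
u_A = 3.3849 / 2.8284271
u_A = 1.1967

1.1967


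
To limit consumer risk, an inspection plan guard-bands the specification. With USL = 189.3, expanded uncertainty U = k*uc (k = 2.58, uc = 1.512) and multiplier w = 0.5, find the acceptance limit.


U = k * uc = 2.58 * 1.512 = 3.90096
guard band g = w * U = 0.5 * 3.90096 = 1.95048
AL = USL - g = 189.3 - 1.95048
AL = 187.3495

187.3495


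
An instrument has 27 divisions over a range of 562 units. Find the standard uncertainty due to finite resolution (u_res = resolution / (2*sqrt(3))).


resolution = range / divisions
resolution = 562 / 27 = 20.814815
u_res = resolution / (2*sqrt(3))
u_res = 20.814815 / 3.4641016
u_res = 6.0087

6.0087


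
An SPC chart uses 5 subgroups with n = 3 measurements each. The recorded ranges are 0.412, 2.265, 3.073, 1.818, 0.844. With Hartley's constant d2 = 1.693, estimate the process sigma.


R_bar = (0.412 + 2.265 + 3.073 + 1.818 + 0.844) / 5
R_bar = 8.412 / 5 = 1.6824
sigma_hat = R_bar / d2 = 1.6824 / 1.693 = 0.9937

0.9937


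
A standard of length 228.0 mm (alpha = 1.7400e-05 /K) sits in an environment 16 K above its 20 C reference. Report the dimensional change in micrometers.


dL = L * alpha * dT
= 228.0 * 1.7400e-05 * 16
= 0.0634752 mm
dL_um = 0.0634752 * 1000 = 63.4752 um

63.4752


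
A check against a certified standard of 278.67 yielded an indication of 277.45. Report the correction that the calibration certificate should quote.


Correction = standard - reading
= 278.67 - 277.45
= 1.2200

1.2200


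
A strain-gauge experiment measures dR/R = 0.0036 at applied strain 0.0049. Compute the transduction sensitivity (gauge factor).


GF = (dR/R) / epsilon
= 0.0036 / 0.0049
= 0.7347

0.7347


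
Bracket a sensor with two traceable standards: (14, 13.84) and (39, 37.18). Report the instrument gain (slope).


slope = (y2 - y1) / (x2 - x1)
= (37.18 - 13.84) / (39 - 14)
= 23.3400 / 25
= 0.9336

0.9336


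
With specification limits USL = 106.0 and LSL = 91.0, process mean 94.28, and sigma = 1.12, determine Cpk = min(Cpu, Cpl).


Cpu = (USL - mean) / (3*sigma) = (106.0 - 94.28) / (3*1.12) = 3.4881
Cpl = (mean - LSL) / (3*sigma) = (94.28 - 91.0) / (3*1.12) = 0.9762
Cpk = min(Cpu, Cpl) = 0.9762

0.9762


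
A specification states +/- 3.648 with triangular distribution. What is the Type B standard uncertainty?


u_B = half_width / sqrt(6)
u_B = 3.648 / 2.4494897
u_B = 1.4893

1.4893


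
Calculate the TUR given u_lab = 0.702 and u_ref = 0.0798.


TUR = u_lab / u_ref
= 0.702 / 0.0798
= 8.7970

8.7970


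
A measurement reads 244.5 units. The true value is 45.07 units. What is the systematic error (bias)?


Systematic error = measured - true
= 244.5 - 45.07
= 199.4300

199.4300


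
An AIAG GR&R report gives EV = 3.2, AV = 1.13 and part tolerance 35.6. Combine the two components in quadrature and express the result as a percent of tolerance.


GRR = sqrt(EV^2 + AV^2) = sqrt(3.2^2 + 1.13^2) = 3.3936558
%GRR = GRR / tol * 100 = 3.3936558 / 35.6 * 100
%GRR = 9.5327

9.5327


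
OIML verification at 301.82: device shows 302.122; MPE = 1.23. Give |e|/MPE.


e = indication - reference = 302.122 - 301.82 = 0.3020
|e| = 0.3020
ratio = |e| / MPE = 0.3020 / 1.23
ratio = 0.2455

0.2455


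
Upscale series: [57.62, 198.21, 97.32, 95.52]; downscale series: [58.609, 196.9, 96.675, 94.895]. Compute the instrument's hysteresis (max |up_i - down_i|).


|57.62 - 58.609| = 0.9890
|198.21 - 196.9| = 1.3100
|97.32 - 96.675| = 0.6450
|95.52 - 94.895| = 0.6250
hysteresis = max(diffs) = 1.3100

1.3100


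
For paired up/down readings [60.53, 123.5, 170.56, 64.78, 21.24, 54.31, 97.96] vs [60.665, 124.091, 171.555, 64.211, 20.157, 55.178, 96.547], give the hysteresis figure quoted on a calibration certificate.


|60.53 - 60.665| = 0.1350
|123.5 - 124.091| = 0.5910
|170.56 - 171.555| = 0.9950
|64.78 - 64.211| = 0.5690
|21.24 - 20.157| = 1.0830
|54.31 - 55.178| = 0.8680
|97.96 - 96.547| = 1.4130
hysteresis = max(diffs) = 1.4130

1.4130


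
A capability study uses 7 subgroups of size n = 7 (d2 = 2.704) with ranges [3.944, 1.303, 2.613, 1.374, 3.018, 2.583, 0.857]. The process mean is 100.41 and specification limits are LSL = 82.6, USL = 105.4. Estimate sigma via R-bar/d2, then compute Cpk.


R_bar = (3.944 + 1.303 + 2.613 + 1.374 + 3.018 + 2.583 + 0.857) / 7 = 2.2417143
sigma = R_bar / d2 = 2.2417143 / 2.704 = 0.82903635
Cp = (USL - LSL)/(6*sigma) = (105.4 - 82.6)/(6*0.82903635) = 4.5836
Cpu = (105.4 - 100.41)/(3*0.82903635) = 2.0063
Cpl = (100.41 - 82.6)/(3*0.82903635) = 7.1609
Cpk = min(Cpu, Cpl) = 2.0063

2.0063


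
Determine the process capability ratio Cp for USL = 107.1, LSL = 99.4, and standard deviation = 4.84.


Cp = (USL - LSL) / (6 * sigma)
= (107.1 - 99.4) / (6 * 4.84)
= 7.7000 / 29.0400
= 0.2652

0.2652


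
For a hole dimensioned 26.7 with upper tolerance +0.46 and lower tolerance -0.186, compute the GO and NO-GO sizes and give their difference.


GO = nominal - lower_tol (smallest hole = maximum material condition)
GO = 26.7 - 0.186 = 26.514
NO-GO = nominal + upper_tol (largest hole = least material condition)
NO-GO = 26.7 + 0.46 = 27.16
spread = NO-GO - GO = 27.16 - 26.514 = 0.6460

0.6460


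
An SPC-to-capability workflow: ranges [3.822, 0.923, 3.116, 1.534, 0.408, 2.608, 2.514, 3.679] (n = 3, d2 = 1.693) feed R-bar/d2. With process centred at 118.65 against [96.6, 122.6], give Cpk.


R_bar = (3.822 + 0.923 + 3.116 + 1.534 + 0.408 + 2.608 + 2.514 + 3.679) / 8 = 2.3255
sigma = R_bar / d2 = 2.3255 / 1.693 = 1.3735972
Cp = (USL - LSL)/(6*sigma) = (122.6 - 96.6)/(6*1.3735972) = 3.1547
Cpu = (122.6 - 118.65)/(3*1.3735972) = 0.9586
Cpl = (118.65 - 96.6)/(3*1.3735972) = 5.3509
Cpk = min(Cpu, Cpl) = 0.9586

0.9586


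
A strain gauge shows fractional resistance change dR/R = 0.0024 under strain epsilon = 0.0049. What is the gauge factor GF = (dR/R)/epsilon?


GF = (dR/R) / epsilon
= 0.0024 / 0.0049
= 0.4898

0.4898


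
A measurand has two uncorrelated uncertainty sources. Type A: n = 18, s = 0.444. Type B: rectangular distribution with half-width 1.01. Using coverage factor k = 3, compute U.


u_A = s / sqrt(n) = 0.444 / sqrt(18) = 0.1046518
u_B = half_width / sqrt(3) = 1.01 / sqrt(3) = 0.58312377
uc = sqrt(u_A^2 + u_B^2) = sqrt(0.1046518^2 + 0.58312377^2) = 0.59244015
U = k * uc = 3 * 0.59244015
U = 1.7773

1.7773


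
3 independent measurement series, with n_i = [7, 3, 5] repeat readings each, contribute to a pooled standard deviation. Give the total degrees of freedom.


nu = sum_i (n_i - 1)
nu = ((7 - 1) + (3 - 1) + (5 - 1))
nu = 6 + 2 + 4
nu = 12

12


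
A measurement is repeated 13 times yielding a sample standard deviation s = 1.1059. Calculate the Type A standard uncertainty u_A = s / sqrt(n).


u_A = s / sqrt(n)
u_A = 1.1059 / sqrt(13)
u_A = 1.1059 / 3.6055513
u_A = 0.3067

0.3067


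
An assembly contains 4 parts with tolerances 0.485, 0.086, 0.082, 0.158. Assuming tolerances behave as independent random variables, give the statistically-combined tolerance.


RSS = sqrt(0.485^2 + 0.086^2 + 0.082^2 + 0.158^2)
= sqrt(0.274309)
= 0.5237

0.5237


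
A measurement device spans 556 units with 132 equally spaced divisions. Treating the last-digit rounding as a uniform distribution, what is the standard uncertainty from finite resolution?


resolution = range / divisions
resolution = 556 / 132 = 4.2121212
u_res = resolution / (2*sqrt(3))
u_res = 4.2121212 / 3.4641016
u_res = 1.2159

1.2159


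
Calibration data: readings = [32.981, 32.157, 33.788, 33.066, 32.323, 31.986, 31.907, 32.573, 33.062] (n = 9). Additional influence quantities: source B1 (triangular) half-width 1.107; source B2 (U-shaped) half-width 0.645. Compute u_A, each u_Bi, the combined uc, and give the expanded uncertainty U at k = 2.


mean = (32.981 + 32.157 + 33.788 + 33.066 + 32.323 + 31.986 + 31.907 + 32.573 + 33.062) / 9 = 32.64922222
s = sqrt(sum((x - mean)^2)/(n-1)) = 0.62211851
u_A = s / sqrt(n) = 0.62211851 / sqrt(9) = 0.20737284
u_B1 = 1.107 / sqrt(6) = 0.45193086
u_B2 = 0.645 / sqrt(2) = 0.45608387
uc = sqrt(0.20737284^2 + 0.45193086^2 + 0.45608387^2) = 0.67472772
U = k * uc = 2 * 0.67472772
U = 1.3495

1.3495


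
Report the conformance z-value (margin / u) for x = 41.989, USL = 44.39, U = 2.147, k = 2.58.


u = U / k = 2.147 / 2.58 = 0.83217054
margin = |USL - x| = |44.39 - 41.989| = 2.401
z = margin / u = 2.401 / 0.83217054
z = 2.8852

2.8852


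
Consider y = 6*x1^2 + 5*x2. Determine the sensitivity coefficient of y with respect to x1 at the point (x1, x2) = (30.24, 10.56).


y = 6*x1^2 + 5*x2
dy/dx1 = 2*6*x1
Evaluate at x1 = 30.24: c1 = 12 * 30.24
c1 = 362.8800

362.8800


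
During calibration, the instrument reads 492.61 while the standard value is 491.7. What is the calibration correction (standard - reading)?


Correction = standard - reading
= 491.7 - 492.61
= -0.9100

-0.9100


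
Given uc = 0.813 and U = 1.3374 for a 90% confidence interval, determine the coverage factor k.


k = U / uc
k = 1.3374 / 0.813
k = 1.645

1.645


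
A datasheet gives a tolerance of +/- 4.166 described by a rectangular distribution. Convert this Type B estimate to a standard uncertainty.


u_B = half_width / sqrt(3)
u_B = 4.166 / 1.7320508
u_B = 2.4052

2.4052


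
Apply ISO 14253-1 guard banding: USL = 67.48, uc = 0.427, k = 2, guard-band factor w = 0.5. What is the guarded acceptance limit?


U = k * uc = 2 * 0.427 = 0.854
guard band g = w * U = 0.5 * 0.854 = 0.427
AL = USL - g = 67.48 - 0.427
AL = 67.0530

67.0530


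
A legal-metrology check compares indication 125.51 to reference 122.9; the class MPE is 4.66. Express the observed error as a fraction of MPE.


e = indication - reference = 125.51 - 122.9 = 2.6100
|e| = 2.6100
ratio = |e| / MPE = 2.6100 / 4.66
ratio = 0.5601

0.5601


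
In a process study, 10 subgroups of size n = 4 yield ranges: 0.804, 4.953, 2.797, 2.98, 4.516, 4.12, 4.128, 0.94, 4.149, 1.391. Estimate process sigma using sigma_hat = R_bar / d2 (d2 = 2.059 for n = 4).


R_bar = (0.804 + 4.953 + 2.797 + 2.98 + 4.516 + 4.12 + 4.128 + 0.94 + 4.149 + 1.391) / 10
R_bar = 30.778 / 10 = 3.0778
sigma_hat = R_bar / d2 = 3.0778 / 2.059 = 1.4948

1.4948


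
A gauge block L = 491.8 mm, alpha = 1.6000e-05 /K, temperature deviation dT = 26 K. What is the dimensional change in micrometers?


dL = L * alpha * dT
= 491.8 * 1.6000e-05 * 26
= 0.2045888 mm
dL_um = 0.2045888 * 1000 = 204.5888 um

204.5888


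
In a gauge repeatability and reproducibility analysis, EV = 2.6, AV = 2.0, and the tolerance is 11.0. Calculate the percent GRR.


GRR = sqrt(EV^2 + AV^2) = sqrt(2.6^2 + 2.0^2) = 3.2802439
%GRR = GRR / tol * 100 = 3.2802439 / 11.0 * 100
%GRR = 29.8204

29.8204


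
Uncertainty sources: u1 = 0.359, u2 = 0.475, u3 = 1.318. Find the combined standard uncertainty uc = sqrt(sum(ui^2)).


uc = sqrt(0.359^2 + 0.475^2 + 1.318^2)
uc = sqrt(2.09163)
uc = 1.4462

1.4462


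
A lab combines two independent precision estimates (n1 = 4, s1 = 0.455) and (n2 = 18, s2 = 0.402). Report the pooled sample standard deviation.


s_p = sqrt(((n1-1)*s1^2 + (n2-1)*s2^2) / (n1+n2-2))
numerator = (4-1)*0.455^2 + (18-1)*0.402^2 = 0.621075 + 2.747268 = 3.368343
denominator = 4 + 18 - 2 = 20
s_p^2 = 3.368343 / 20 = 0.16841715
s_p = sqrt(0.16841715) = 0.4104

0.4104


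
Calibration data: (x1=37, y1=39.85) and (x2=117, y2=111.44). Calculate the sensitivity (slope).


slope = (y2 - y1) / (x2 - x1)
= (111.44 - 39.85) / (117 - 37)
= 71.5900 / 80
= 0.8949

0.8949


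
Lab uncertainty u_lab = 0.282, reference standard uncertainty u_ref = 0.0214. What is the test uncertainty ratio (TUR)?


TUR = u_lab / u_ref
= 0.282 / 0.0214
= 13.1776

13.1776


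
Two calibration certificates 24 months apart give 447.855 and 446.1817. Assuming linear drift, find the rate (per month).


rate = (v2 - v1) / months
= (446.1817 - 447.855) / 24
= -1.6733 / 24
= -0.0697

-0.0697


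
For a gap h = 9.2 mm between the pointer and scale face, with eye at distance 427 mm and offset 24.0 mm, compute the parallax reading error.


error = h * offset / d
= 9.2 * 24.0 / 427
= 0.5171

0.5171


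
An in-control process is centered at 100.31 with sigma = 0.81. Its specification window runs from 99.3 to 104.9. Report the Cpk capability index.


Cpu = (USL - mean) / (3*sigma) = (104.9 - 100.31) / (3*0.81) = 1.8889
Cpl = (mean - LSL) / (3*sigma) = (100.31 - 99.3) / (3*0.81) = 0.4156
Cpk = min(Cpu, Cpl) = 0.4156

0.4156


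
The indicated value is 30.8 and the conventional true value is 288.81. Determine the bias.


Systematic error = measured - true
= 30.8 - 288.81
= -258.0100

-258.0100


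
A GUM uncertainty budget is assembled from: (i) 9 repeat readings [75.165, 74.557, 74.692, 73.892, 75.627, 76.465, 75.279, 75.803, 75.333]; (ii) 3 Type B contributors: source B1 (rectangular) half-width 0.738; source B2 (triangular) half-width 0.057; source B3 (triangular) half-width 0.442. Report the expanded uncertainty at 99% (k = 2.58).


mean = (75.165 + 74.557 + 74.692 + 73.892 + 75.627 + 76.465 + 75.279 + 75.803 + 75.333) / 9 = 75.20144444
s = sqrt(sum((x - mean)^2)/(n-1)) = 0.75445976
u_A = s / sqrt(n) = 0.75445976 / sqrt(9) = 0.25148659
u_B1 = 0.738 / sqrt(3) = 0.4260845
u_B2 = 0.057 / sqrt(6) = 0.023270153
u_B3 = 0.442 / sqrt(6) = 0.18044574
uc = sqrt(0.25148659^2 + 0.4260845^2 + 0.023270153^2 + 0.18044574^2) = 0.52715811
U = k * uc = 2.58 * 0.52715811
U = 1.3601

1.3601


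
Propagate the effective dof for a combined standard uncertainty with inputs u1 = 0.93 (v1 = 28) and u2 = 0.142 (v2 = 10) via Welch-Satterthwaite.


uc = sqrt(u1^2 + u2^2) = sqrt(0.93^2 + 0.142^2) = 0.9407784
v_eff = uc^4 / (u1^4/v1 + u2^4/v2)
= 0.9407784^4 / (0.93^4/28 + 0.142^4/10)
= 0.78333828 / 0.026756802
v_eff = 29.2762

29.2762


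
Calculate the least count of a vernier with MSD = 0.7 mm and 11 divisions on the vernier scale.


LC = MSD / n_div
= 0.7 / 11
= 0.0636

0.0636


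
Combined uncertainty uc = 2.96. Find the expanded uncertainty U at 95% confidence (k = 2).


U = k * uc
U = 2 * 2.96
U = 5.9200

5.9200


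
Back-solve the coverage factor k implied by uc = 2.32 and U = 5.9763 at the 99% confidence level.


k = U / uc
k = 5.9763 / 2.32
k = 2.576

2.576


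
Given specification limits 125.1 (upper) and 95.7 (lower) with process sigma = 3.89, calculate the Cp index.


Cp = (USL - LSL) / (6 * sigma)
= (125.1 - 95.7) / (6 * 3.89)
= 29.4000 / 23.3400
= 1.2596

1.2596


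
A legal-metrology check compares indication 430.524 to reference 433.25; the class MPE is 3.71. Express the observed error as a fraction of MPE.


e = indication - reference = 430.524 - 433.25 = -2.7260
|e| = 2.7260
ratio = |e| / MPE = 2.7260 / 3.71
ratio = 0.7348

0.7348


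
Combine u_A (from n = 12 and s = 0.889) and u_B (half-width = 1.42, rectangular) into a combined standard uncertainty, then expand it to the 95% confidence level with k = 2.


u_A = s / sqrt(n) = 0.889 / sqrt(12) = 0.25663219
u_B = half_width / sqrt(3) = 1.42 / sqrt(3) = 0.81983738
uc = sqrt(u_A^2 + u_B^2) = sqrt(0.25663219^2 + 0.81983738^2) = 0.85906543
U = k * uc = 2 * 0.85906543
U = 1.7181

1.7181


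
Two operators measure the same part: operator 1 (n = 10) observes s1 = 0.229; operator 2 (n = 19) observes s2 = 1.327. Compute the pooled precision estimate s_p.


s_p = sqrt(((n1-1)*s1^2 + (n2-1)*s2^2) / (n1+n2-2))
numerator = (10-1)*0.229^2 + (19-1)*1.327^2 = 0.471969 + 31.696722 = 32.168691
denominator = 10 + 19 - 2 = 27
s_p^2 = 32.168691 / 27 = 1.191433
s_p = sqrt(1.191433) = 1.0915

1.0915


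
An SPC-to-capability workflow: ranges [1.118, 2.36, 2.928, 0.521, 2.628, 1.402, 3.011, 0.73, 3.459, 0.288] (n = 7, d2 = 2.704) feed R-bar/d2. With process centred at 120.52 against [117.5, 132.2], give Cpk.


R_bar = (1.118 + 2.36 + 2.928 + 0.521 + 2.628 + 1.402 + 3.011 + 0.73 + 3.459 + 0.288) / 10 = 1.8445
sigma = R_bar / d2 = 1.8445 / 2.704 = 0.68213757
Cp = (USL - LSL)/(6*sigma) = (132.2 - 117.5)/(6*0.68213757) = 3.5917
Cpu = (132.2 - 120.52)/(3*0.68213757) = 5.7075
Cpl = (120.52 - 117.5)/(3*0.68213757) = 1.4758
Cpk = min(Cpu, Cpl) = 1.4758

1.4758


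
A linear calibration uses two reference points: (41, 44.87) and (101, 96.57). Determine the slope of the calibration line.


slope = (y2 - y1) / (x2 - x1)
= (96.57 - 44.87) / (101 - 41)
= 51.7000 / 60
= 0.8617

0.8617


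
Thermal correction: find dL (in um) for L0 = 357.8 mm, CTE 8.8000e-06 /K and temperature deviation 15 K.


dL = L * alpha * dT
= 357.8 * 8.8000e-06 * 15
= 0.0472296 mm
dL_um = 0.0472296 * 1000 = 47.2296 um

47.2296


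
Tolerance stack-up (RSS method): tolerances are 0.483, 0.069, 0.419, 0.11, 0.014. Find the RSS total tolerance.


RSS = sqrt(0.483^2 + 0.069^2 + 0.419^2 + 0.11^2 + 0.014^2)
= sqrt(0.425907)
= 0.6526

0.6526


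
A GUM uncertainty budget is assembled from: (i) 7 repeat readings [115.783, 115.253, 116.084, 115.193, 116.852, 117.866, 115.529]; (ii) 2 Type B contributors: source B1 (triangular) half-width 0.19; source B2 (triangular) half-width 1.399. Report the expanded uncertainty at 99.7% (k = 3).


mean = (115.783 + 115.253 + 116.084 + 115.193 + 116.852 + 117.866 + 115.529) / 7 = 116.08
s = sqrt(sum((x - mean)^2)/(n-1)) = 0.97024945
u_A = s / sqrt(n) = 0.97024945 / sqrt(7) = 0.36671982
u_B1 = 0.19 / sqrt(6) = 0.077567175
u_B2 = 1.399 / sqrt(6) = 0.57113936
uc = sqrt(0.36671982^2 + 0.077567175^2 + 0.57113936^2) = 0.68315464
U = k * uc = 3 * 0.68315464
U = 2.0495

2.0495


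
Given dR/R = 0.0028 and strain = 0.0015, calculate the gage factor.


GF = (dR/R) / epsilon
= 0.0028 / 0.0015
= 1.8667

1.8667


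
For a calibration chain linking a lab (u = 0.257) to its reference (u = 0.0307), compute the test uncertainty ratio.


TUR = u_lab / u_ref
= 0.257 / 0.0307
= 8.3713

8.3713


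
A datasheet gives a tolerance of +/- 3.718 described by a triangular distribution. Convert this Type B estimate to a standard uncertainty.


u_B = half_width / sqrt(6)
u_B = 3.718 / 2.4494897
u_B = 1.5179

1.5179


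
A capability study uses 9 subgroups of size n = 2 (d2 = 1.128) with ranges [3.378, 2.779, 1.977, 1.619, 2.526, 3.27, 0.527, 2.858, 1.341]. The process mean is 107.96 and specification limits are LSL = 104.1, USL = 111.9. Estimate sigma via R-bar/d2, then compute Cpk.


R_bar = (3.378 + 2.779 + 1.977 + 1.619 + 2.526 + 3.27 + 0.527 + 2.858 + 1.341) / 9 = 2.2527778
sigma = R_bar / d2 = 2.2527778 / 1.128 = 1.9971434
Cp = (USL - LSL)/(6*sigma) = (111.9 - 104.1)/(6*1.9971434) = 0.6509
Cpu = (111.9 - 107.96)/(3*1.9971434) = 0.6576
Cpl = (107.96 - 104.1)/(3*1.9971434) = 0.6443
Cpk = min(Cpu, Cpl) = 0.6443

0.6443


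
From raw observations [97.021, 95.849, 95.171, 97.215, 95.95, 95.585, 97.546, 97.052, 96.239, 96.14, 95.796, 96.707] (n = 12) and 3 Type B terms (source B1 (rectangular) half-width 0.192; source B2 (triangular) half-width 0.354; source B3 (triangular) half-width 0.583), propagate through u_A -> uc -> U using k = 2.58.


mean = (97.021 + 95.849 + 95.171 + 97.215 + 95.95 + 95.585 + 97.546 + 97.052 + 96.239 + 96.14 + 95.796 + 96.707) / 12 = 96.35591667
s = sqrt(sum((x - mean)^2)/(n-1)) = 0.73844548
u_A = s / sqrt(n) = 0.73844548 / sqrt(12) = 0.21317085
u_B1 = 0.192 / sqrt(3) = 0.11085125
u_B2 = 0.354 / sqrt(6) = 0.14451989
u_B3 = 0.583 / sqrt(6) = 0.23800875
uc = sqrt(0.21317085^2 + 0.11085125^2 + 0.14451989^2 + 0.23800875^2) = 0.36778251
U = k * uc = 2.58 * 0.36778251
U = 0.9489

0.9489


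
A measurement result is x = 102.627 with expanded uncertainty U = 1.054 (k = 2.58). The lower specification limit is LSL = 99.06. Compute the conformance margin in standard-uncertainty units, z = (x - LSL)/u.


u = U / k = 1.054 / 2.58 = 0.40852713
margin = |LSL - x| = |99.06 - 102.627| = 3.567
z = margin / u = 3.567 / 0.40852713
z = 8.7314

8.7314


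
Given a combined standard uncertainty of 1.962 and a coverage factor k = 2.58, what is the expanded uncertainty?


U = k * uc
U = 2.58 * 1.962
U = 5.0620

5.0620


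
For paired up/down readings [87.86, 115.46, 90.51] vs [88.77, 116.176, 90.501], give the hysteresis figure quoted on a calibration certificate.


|87.86 - 88.77| = 0.9100
|115.46 - 116.176| = 0.7160
|90.51 - 90.501| = 0.0090
hysteresis = max(diffs) = 0.9100

0.9100


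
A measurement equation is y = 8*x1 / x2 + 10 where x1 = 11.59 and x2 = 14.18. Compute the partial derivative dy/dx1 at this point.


y = 8*x1 / x2 + 10
dy/dx1 = 8/x2
Evaluate at x2 = 14.18: c1 = 8 / 14.18
c1 = 0.5642

0.5642


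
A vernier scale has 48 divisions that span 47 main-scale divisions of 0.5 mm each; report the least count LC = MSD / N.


LC = MSD / n_div
= 0.5 / 48
= 0.0104

0.0104


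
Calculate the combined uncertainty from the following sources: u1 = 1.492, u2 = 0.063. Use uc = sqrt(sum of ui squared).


uc = sqrt(1.492^2 + 0.063^2)
uc = sqrt(2.230033)
uc = 1.4933

1.4933


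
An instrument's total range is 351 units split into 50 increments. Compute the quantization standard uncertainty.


resolution = range / divisions
resolution = 351 / 50 = 7.02
u_res = resolution / (2*sqrt(3))
u_res = 7.02 / 3.4641016
u_res = 2.0265

2.0265


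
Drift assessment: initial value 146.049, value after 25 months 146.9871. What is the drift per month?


rate = (v2 - v1) / months
= (146.9871 - 146.049) / 25
= 0.9381 / 25
= 0.0375

0.0375


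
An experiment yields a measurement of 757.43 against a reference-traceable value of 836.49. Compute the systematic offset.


Systematic error = measured - true
= 757.43 - 836.49
= -79.0600

-79.0600


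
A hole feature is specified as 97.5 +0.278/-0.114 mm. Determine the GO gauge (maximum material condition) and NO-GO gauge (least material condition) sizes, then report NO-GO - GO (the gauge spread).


GO = nominal - lower_tol (smallest hole = maximum material condition)
GO = 97.5 - 0.114 = 97.386
NO-GO = nominal + upper_tol (largest hole = least material condition)
NO-GO = 97.5 + 0.278 = 97.778
spread = NO-GO - GO = 97.778 - 97.386 = 0.3920

0.3920


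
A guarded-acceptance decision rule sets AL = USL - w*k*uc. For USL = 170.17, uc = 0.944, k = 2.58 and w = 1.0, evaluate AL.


U = k * uc = 2.58 * 0.944 = 2.43552
guard band g = w * U = 1.0 * 2.43552 = 2.43552
AL = USL - g = 170.17 - 2.43552
AL = 167.7345

167.7345


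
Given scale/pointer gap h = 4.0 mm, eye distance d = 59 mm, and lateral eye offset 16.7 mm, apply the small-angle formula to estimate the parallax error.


error = h * offset / d
= 4.0 * 16.7 / 59
= 1.1322

1.1322


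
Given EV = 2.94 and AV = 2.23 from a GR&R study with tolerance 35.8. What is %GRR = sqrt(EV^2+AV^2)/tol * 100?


GRR = sqrt(EV^2 + AV^2) = sqrt(2.94^2 + 2.23^2) = 3.6900542
%GRR = GRR / tol * 100 = 3.6900542 / 35.8 * 100
%GRR = 10.3074

10.3074


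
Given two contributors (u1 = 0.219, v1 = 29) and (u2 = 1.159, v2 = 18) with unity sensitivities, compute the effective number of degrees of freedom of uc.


uc = sqrt(u1^2 + u2^2) = sqrt(0.219^2 + 1.159^2) = 1.1795092
v_eff = uc^4 / (u1^4/v1 + u2^4/v2)
= 1.1795092^4 / (0.219^4/29 + 1.159^4/18)
= 1.9355542 / 0.10032398
v_eff = 19.2930

19.2930


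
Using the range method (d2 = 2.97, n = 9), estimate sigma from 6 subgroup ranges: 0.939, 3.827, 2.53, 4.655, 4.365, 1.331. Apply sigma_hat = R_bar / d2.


R_bar = (0.939 + 3.827 + 2.53 + 4.655 + 4.365 + 1.331) / 6
R_bar = 17.647 / 6 = 2.9411667
sigma_hat = R_bar / d2 = 2.9411667 / 2.97 = 0.9903

0.9903


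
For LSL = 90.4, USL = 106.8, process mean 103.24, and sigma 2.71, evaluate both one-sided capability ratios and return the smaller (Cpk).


Cpu = (USL - mean) / (3*sigma) = (106.8 - 103.24) / (3*2.71) = 0.4379
Cpl = (mean - LSL) / (3*sigma) = (103.24 - 90.4) / (3*2.71) = 1.5793
Cpk = min(Cpu, Cpl) = 0.4379

0.4379


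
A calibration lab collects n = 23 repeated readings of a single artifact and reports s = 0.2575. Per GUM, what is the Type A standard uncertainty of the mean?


u_A = s / sqrt(n)
u_A = 0.2575 / sqrt(23)
u_A = 0.2575 / 4.7958315
u_A = 0.0537

0.0537


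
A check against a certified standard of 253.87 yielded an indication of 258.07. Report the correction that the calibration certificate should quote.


Correction = standard - reading
= 253.87 - 258.07
= -4.2000

-4.2000


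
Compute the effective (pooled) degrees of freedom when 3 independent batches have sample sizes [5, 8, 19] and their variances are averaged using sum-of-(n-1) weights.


nu = sum_i (n_i - 1)
nu = ((5 - 1) + (8 - 1) + (19 - 1))
nu = 4 + 7 + 18
nu = 29

29


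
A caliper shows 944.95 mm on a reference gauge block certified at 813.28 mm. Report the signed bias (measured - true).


Systematic error = measured - true
= 944.95 - 813.28
= 131.6700

131.6700


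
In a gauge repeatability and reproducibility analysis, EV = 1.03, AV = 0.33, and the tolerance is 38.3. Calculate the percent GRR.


GRR = sqrt(EV^2 + AV^2) = sqrt(1.03^2 + 0.33^2) = 1.0815729
%GRR = GRR / tol * 100 = 1.0815729 / 38.3 * 100
%GRR = 2.8240

2.8240


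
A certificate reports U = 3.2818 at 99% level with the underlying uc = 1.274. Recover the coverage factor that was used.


k = U / uc
k = 3.2818 / 1.274
k = 2.576

2.576


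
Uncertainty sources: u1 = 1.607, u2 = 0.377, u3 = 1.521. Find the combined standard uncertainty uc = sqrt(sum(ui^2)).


uc = sqrt(1.607^2 + 0.377^2 + 1.521^2)
uc = sqrt(5.038019)
uc = 2.2446

2.2446


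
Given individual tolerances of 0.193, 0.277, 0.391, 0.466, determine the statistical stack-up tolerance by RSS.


RSS = sqrt(0.193^2 + 0.277^2 + 0.391^2 + 0.466^2)
= sqrt(0.484015)
= 0.6957

0.6957


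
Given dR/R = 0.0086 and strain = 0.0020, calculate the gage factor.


GF = (dR/R) / epsilon
= 0.0086 / 0.0020
= 4.3000

4.3000


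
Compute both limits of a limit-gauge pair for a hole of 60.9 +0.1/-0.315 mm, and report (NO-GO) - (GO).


GO = nominal - lower_tol (smallest hole = maximum material condition)
GO = 60.9 - 0.315 = 60.585
NO-GO = nominal + upper_tol (largest hole = least material condition)
NO-GO = 60.9 + 0.1 = 61.0
spread = NO-GO - GO = 61.0 - 60.585 = 0.4150

0.4150


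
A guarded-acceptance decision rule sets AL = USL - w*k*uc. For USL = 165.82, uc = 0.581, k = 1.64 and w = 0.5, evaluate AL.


U = k * uc = 1.64 * 0.581 = 0.95284
guard band g = w * U = 0.5 * 0.95284 = 0.47642
AL = USL - g = 165.82 - 0.47642
AL = 165.3436

165.3436


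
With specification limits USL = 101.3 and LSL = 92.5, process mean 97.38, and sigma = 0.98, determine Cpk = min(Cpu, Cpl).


Cpu = (USL - mean) / (3*sigma) = (101.3 - 97.38) / (3*0.98) = 1.3333
Cpl = (mean - LSL) / (3*sigma) = (97.38 - 92.5) / (3*0.98) = 1.6599
Cpk = min(Cpu, Cpl) = 1.3333

1.3333


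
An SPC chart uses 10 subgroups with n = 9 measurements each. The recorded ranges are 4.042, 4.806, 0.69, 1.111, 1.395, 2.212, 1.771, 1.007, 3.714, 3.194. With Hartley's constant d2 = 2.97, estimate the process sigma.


R_bar = (4.042 + 4.806 + 0.69 + 1.111 + 1.395 + 2.212 + 1.771 + 1.007 + 3.714 + 3.194) / 10
R_bar = 23.942 / 10 = 2.3942
sigma_hat = R_bar / d2 = 2.3942 / 2.97 = 0.8061

0.8061


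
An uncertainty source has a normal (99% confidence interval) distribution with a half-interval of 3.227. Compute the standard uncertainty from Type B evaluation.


u_B = half_width / 2.576
u_B = 3.227 / 2.576
u_B = 1.2527

1.2527


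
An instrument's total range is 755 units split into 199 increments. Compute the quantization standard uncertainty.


resolution = range / divisions
resolution = 755 / 199 = 3.7939698
u_res = resolution / (2*sqrt(3))
u_res = 3.7939698 / 3.4641016
u_res = 1.0952

1.0952


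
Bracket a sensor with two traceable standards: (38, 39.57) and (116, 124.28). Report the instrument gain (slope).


slope = (y2 - y1) / (x2 - x1)
= (124.28 - 39.57) / (116 - 38)
= 84.7100 / 78
= 1.0860

1.0860


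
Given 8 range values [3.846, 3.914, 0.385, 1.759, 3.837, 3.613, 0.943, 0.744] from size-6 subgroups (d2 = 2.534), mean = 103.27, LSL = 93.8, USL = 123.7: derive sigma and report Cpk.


R_bar = (3.846 + 3.914 + 0.385 + 1.759 + 3.837 + 3.613 + 0.943 + 0.744) / 8 = 2.380125
sigma = R_bar / d2 = 2.380125 / 2.534 = 0.93927585
Cp = (USL - LSL)/(6*sigma) = (123.7 - 93.8)/(6*0.93927585) = 5.3055
Cpu = (123.7 - 103.27)/(3*0.93927585) = 7.2503
Cpl = (103.27 - 93.8)/(3*0.93927585) = 3.3607
Cpk = min(Cpu, Cpl) = 3.3607

3.3607


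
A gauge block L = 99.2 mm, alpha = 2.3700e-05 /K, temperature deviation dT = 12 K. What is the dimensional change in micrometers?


dL = L * alpha * dT
= 99.2 * 2.3700e-05 * 12
= 0.0282125 mm
dL_um = 0.0282125 * 1000 = 28.2125 um

28.2125


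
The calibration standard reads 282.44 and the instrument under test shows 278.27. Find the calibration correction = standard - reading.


Correction = standard - reading
= 282.44 - 278.27
= 4.1700

4.1700


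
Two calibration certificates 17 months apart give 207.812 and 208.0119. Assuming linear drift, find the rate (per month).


rate = (v2 - v1) / months
= (208.0119 - 207.812) / 17
= 0.1999 / 17
= 0.0118

0.0118


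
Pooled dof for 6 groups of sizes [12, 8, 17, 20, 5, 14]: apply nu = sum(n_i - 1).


nu = sum_i (n_i - 1)
nu = ((12 - 1) + (8 - 1) + (17 - 1) + (20 - 1) + (5 - 1) + (14 - 1))
nu = 11 + 7 + 16 + 19 + 4 + 13
nu = 70

70


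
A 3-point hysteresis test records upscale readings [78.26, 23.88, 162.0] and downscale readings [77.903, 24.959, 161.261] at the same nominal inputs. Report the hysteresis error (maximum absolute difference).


|78.26 - 77.903| = 0.3570
|23.88 - 24.959| = 1.0790
|162.0 - 161.261| = 0.7390
hysteresis = max(diffs) = 1.0790

1.0790


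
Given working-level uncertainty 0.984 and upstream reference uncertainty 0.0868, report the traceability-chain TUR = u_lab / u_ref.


TUR = u_lab / u_ref
= 0.984 / 0.0868
= 11.3364

11.3364


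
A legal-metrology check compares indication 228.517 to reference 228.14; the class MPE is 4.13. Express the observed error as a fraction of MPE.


e = indication - reference = 228.517 - 228.14 = 0.3770
|e| = 0.3770
ratio = |e| / MPE = 0.3770 / 4.13
ratio = 0.0913

0.0913


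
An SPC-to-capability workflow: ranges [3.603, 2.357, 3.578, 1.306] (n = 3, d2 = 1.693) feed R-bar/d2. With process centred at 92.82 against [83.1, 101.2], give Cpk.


R_bar = (3.603 + 2.357 + 3.578 + 1.306) / 4 = 2.711
sigma = R_bar / d2 = 2.711 / 1.693 = 1.6012995
Cp = (USL - LSL)/(6*sigma) = (101.2 - 83.1)/(6*1.6012995) = 1.8839
Cpu = (101.2 - 92.82)/(3*1.6012995) = 1.7444
Cpl = (92.82 - 83.1)/(3*1.6012995) = 2.0234
Cpk = min(Cpu, Cpl) = 1.7444

1.7444


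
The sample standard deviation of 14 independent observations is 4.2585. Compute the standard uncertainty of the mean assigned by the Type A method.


u_A = s / sqrt(n)
u_A = 4.2585 / sqrt(14)
u_A = 4.2585 / 3.7416574
u_A = 1.1381

1.1381


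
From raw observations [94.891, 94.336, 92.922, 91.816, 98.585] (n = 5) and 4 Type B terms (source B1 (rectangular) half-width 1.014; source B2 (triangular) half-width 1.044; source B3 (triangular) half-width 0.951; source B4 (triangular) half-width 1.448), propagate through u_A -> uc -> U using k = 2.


mean = (94.891 + 94.336 + 92.922 + 91.816 + 98.585) / 5 = 94.51
s = sqrt(sum((x - mean)^2)/(n-1)) = 2.5768412
u_A = s / sqrt(n) = 2.5768412 / sqrt(5) = 1.1523984
u_B1 = 1.014 / sqrt(3) = 0.58543317
u_B2 = 1.044 / sqrt(6) = 0.42621122
u_B3 = 0.951 / sqrt(6) = 0.38824412
u_B4 = 1.448 / sqrt(6) = 0.59114352
uc = sqrt(1.1523984^2 + 0.58543317^2 + 0.42621122^2 + 0.38824412^2 + 0.59114352^2) = 1.5338169
U = k * uc = 2 * 1.5338169
U = 3.0676

3.0676


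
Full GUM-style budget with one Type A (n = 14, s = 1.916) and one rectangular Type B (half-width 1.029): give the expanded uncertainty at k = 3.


u_A = s / sqrt(n) = 1.916 / sqrt(14) = 0.51207254
u_B = half_width / sqrt(3) = 1.029 / sqrt(3) = 0.59409343
uc = sqrt(u_A^2 + u_B^2) = sqrt(0.51207254^2 + 0.59409343^2) = 0.78432473
U = k * uc = 3 * 0.78432473
U = 2.3530

2.3530


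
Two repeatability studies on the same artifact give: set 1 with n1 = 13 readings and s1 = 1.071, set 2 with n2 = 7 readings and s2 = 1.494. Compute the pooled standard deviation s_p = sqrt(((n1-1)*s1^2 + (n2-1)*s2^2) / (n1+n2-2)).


s_p = sqrt(((n1-1)*s1^2 + (n2-1)*s2^2) / (n1+n2-2))
numerator = (13-1)*1.071^2 + (7-1)*1.494^2 = 13.764492 + 13.392216 = 27.156708
denominator = 13 + 7 - 2 = 18
s_p^2 = 27.156708 / 18 = 1.508706
s_p = sqrt(1.508706) = 1.2283

1.2283


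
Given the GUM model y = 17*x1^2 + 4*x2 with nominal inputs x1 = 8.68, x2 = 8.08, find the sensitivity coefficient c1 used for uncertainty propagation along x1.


y = 17*x1^2 + 4*x2
dy/dx1 = 2*17*x1
Evaluate at x1 = 8.68: c1 = 34 * 8.68
c1 = 295.1200

295.1200


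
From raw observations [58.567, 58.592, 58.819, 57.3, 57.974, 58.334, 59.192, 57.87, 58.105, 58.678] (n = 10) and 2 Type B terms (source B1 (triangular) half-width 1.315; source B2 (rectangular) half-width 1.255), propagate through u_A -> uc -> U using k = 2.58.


mean = (58.567 + 58.592 + 58.819 + 57.3 + 57.974 + 58.334 + 59.192 + 57.87 + 58.105 + 58.678) / 10 = 58.3431
s = sqrt(sum((x - mean)^2)/(n-1)) = 0.54530755
u_A = s / sqrt(n) = 0.54530755 / sqrt(10) = 0.17244139
u_B1 = 1.315 / sqrt(6) = 0.5368465
u_B2 = 1.255 / sqrt(3) = 0.72457459
uc = sqrt(0.17244139^2 + 0.5368465^2 + 0.72457459^2) = 0.91812229
U = k * uc = 2.58 * 0.91812229
U = 2.3688

2.3688


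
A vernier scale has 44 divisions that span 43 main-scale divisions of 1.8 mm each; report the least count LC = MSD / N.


LC = MSD / n_div
= 1.8 / 44
= 0.0409

0.0409


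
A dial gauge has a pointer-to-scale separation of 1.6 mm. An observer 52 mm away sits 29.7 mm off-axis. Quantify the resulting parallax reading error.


error = h * offset / d
= 1.6 * 29.7 / 52
= 0.9138

0.9138


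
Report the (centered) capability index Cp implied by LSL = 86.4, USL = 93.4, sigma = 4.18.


Cp = (USL - LSL) / (6 * sigma)
= (93.4 - 86.4) / (6 * 4.18)
= 7.0000 / 25.0800
= 0.2791

0.2791


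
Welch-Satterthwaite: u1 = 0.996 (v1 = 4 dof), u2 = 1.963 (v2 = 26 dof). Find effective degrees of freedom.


uc = sqrt(u1^2 + u2^2) = sqrt(0.996^2 + 1.963^2) = 2.2012235
v_eff = uc^4 / (u1^4/v1 + u2^4/v2)
= 2.2012235^4 / (0.996^4/4 + 1.963^4/26)
= 23.477755 / 0.81711827
v_eff = 28.7324

28.7324


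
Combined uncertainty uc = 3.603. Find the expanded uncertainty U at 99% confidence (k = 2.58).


U = k * uc
U = 2.58 * 3.603
U = 9.2957

9.2957


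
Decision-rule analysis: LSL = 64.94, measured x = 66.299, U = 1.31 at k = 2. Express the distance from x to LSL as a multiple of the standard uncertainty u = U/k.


u = U / k = 1.31 / 2 = 0.655
margin = |LSL - x| = |64.94 - 66.299| = 1.359
z = margin / u = 1.359 / 0.655
z = 2.0748

2.0748


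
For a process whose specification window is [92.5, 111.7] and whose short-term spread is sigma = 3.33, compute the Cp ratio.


Cp = (USL - LSL) / (6 * sigma)
= (111.7 - 92.5) / (6 * 3.33)
= 19.2000 / 19.9800
= 0.9610

0.9610


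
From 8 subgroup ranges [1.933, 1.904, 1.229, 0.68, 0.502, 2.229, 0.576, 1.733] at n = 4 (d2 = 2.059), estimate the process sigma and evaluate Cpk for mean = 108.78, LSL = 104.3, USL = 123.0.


R_bar = (1.933 + 1.904 + 1.229 + 0.68 + 0.502 + 2.229 + 0.576 + 1.733) / 8 = 1.34825
sigma = R_bar / d2 = 1.34825 / 2.059 = 0.65480816
Cp = (USL - LSL)/(6*sigma) = (123.0 - 104.3)/(6*0.65480816) = 4.7597
Cpu = (123.0 - 108.78)/(3*0.65480816) = 7.2388
Cpl = (108.78 - 104.3)/(3*0.65480816) = 2.2806
Cpk = min(Cpu, Cpl) = 2.2806

2.2806


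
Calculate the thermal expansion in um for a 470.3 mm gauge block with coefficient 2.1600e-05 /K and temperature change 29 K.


dL = L * alpha * dT
= 470.3 * 2.1600e-05 * 29
= 0.2945959 mm
dL_um = 0.2945959 * 1000 = 294.5959 um

294.5959


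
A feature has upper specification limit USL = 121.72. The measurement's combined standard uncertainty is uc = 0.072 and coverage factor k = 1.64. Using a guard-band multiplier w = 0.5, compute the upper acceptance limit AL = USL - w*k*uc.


U = k * uc = 1.64 * 0.072 = 0.11808
guard band g = w * U = 0.5 * 0.11808 = 0.05904
AL = USL - g = 121.72 - 0.05904
AL = 121.6610

121.6610


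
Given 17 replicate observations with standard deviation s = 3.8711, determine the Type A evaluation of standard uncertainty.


u_A = s / sqrt(n)
u_A = 3.8711 / sqrt(17)
u_A = 3.8711 / 4.1231056
u_A = 0.9389

0.9389


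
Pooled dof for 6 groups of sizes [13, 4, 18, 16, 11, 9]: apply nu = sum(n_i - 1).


nu = sum_i (n_i - 1)
nu = ((13 - 1) + (4 - 1) + (18 - 1) + (16 - 1) + (11 - 1) + (9 - 1))
nu = 12 + 3 + 17 + 15 + 10 + 8
nu = 65

65


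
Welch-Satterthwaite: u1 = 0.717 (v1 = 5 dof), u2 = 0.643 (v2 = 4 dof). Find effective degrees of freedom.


uc = sqrt(u1^2 + u2^2) = sqrt(0.717^2 + 0.643^2) = 0.96308774
v_eff = uc^4 / (u1^4/v1 + u2^4/v2)
= 0.96308774^4 / (0.717^4/5 + 0.643^4/4)
= 0.86032673 / 0.095592519
v_eff = 8.9999

8.9999


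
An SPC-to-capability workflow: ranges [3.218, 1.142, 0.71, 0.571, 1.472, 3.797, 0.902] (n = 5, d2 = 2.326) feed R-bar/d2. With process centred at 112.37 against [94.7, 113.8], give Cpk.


R_bar = (3.218 + 1.142 + 0.71 + 0.571 + 1.472 + 3.797 + 0.902) / 7 = 1.6874286
sigma = R_bar / d2 = 1.6874286 / 2.326 = 0.72546371
Cp = (USL - LSL)/(6*sigma) = (113.8 - 94.7)/(6*0.72546371) = 4.3880
Cpu = (113.8 - 112.37)/(3*0.72546371) = 0.6571
Cpl = (112.37 - 94.7)/(3*0.72546371) = 8.1189
Cpk = min(Cpu, Cpl) = 0.6571

0.6571


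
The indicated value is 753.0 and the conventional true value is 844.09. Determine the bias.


Systematic error = measured - true
= 753.0 - 844.09
= -91.0900

-91.0900


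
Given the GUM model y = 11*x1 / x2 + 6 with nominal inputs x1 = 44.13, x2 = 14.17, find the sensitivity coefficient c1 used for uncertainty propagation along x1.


y = 11*x1 / x2 + 6
dy/dx1 = 11/x2
Evaluate at x2 = 14.17: c1 = 11 / 14.17
c1 = 0.7763

0.7763


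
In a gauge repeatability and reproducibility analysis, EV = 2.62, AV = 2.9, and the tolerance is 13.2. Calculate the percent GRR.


GRR = sqrt(EV^2 + AV^2) = sqrt(2.62^2 + 2.9^2) = 3.9082477
%GRR = GRR / tol * 100 = 3.9082477 / 13.2 * 100
%GRR = 29.6079

29.6079


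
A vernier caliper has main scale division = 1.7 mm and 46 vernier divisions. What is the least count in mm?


LC = MSD / n_div
= 1.7 / 46
= 0.0370

0.0370


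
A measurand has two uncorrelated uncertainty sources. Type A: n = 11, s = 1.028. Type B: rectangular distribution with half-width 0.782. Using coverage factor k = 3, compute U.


u_A = s / sqrt(n) = 1.028 / sqrt(11) = 0.30995366
u_B = half_width / sqrt(3) = 0.782 / sqrt(3) = 0.45148791
uc = sqrt(u_A^2 + u_B^2) = sqrt(0.30995366^2 + 0.45148791^2) = 0.54764277
U = k * uc = 3 * 0.54764277
U = 1.6429

1.6429


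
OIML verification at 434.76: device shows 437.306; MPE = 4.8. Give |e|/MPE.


e = indication - reference = 437.306 - 434.76 = 2.5460
|e| = 2.5460
ratio = |e| / MPE = 2.5460 / 4.8
ratio = 0.5304

0.5304
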